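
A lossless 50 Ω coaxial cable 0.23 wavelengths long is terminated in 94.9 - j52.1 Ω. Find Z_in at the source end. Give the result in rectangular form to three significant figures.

βl = 2π × 0.23 = 82.8°
tan(βl) = tan(82.8°) = 7.92
Z_in = Z_0·(Z_L + jZ_0·tanβl)/(Z_0 + jZ_L·tanβl)
     = 50·(94.9 + j344)/(462 + j751)

Z_in ≈ 19.4 + j5.63 Ω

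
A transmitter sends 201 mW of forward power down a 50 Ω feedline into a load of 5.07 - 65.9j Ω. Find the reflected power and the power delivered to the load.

P_reflected ≈ 173 mW; P_delivered ≈ 27.6 mW

|Γ| = |(-44.93 − j65.9)/(55.07 − j65.9)| = 0.929
|Γ|² = 0.863
P_refl = |Γ|²·P_inc = 173 mW, P_del = (1 − |Γ|²)·P_inc = 27.6 mW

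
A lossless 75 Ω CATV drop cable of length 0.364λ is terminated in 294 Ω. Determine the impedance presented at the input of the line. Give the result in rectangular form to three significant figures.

βl = 2π × 0.364 = 131°
tan(βl) = tan(131°) = -1.15
Z_in = Z_0·(Z_L + jZ_0·tanβl)/(Z_0 + jZ_L·tanβl)
     = 75·(294 − j86.2)/(75 − j338)

Z_in ≈ 32.1 + j58.2 Ω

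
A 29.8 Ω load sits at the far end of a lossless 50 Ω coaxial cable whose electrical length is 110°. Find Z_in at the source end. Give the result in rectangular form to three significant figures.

Z_in ≈ 69.2 − j24.1 Ω

tan(βl) = tan(110°) = -2.75
Z_in = Z_0·(Z_L + jZ_0·tanβl)/(Z_0 + jZ_L·tanβl)
     = 50·(29.8 − j137)/(50 − j81.9)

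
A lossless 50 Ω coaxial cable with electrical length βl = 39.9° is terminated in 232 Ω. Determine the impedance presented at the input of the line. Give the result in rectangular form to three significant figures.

Z_in ≈ 24.6 − j53.5 Ω

tan(βl) = tan(39.9°) = 0.836
Z_in = Z_0·(Z_L + jZ_0·tanβl)/(Z_0 + jZ_L·tanβl)
     = 50·(232 + j41.8)/(50 + j194)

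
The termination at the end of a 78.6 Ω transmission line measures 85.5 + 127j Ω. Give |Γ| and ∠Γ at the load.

Γ ≈ 0.613 ∠ 49.2°

Γ = (Z_L − Z_0)/(Z_L + Z_0) = (6.9 + j127)/(164.1 + j127)
|Γ| = 127/208 = 0.613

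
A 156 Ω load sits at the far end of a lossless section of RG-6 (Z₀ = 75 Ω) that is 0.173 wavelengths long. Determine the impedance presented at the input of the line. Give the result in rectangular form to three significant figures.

Z_in ≈ 43.3 − j28.5 Ω

βl = 2π × 0.173 = 62.3°
tan(βl) = tan(62.3°) = 1.9
Z_in = Z_0·(Z_L + jZ_0·tanβl)/(Z_0 + jZ_L·tanβl)
     = 75·(156 + j143)/(75 + j297)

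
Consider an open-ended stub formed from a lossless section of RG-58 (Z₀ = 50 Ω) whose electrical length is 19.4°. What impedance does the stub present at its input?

Z_in ≈ −j142 Ω

tan(βl) = 0.352
For an open-ended stub, Z_in = −jZ_0·cot(βl) = −jZ_0/tan(βl)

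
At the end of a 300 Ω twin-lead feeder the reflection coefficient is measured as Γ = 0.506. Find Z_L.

Z_L = Z_0·(1 + Γ)/(1 − Γ) = 300·(1.51)/(0.494)

Z_L ≈ 915 Ω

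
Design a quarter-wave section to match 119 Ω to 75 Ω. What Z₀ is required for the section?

Z_qwt = √(Z_0·R_L) = √(75 × 119) = √8925

Z_qwt ≈ 94.5 Ω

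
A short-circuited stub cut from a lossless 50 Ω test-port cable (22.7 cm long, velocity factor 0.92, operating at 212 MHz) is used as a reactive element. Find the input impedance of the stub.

Z_in ≈ +j97.2 Ω

λ = v/f = 0.92·c / 212 MHz = 1.3 m
βl = 2π·l/λ = 2π × 0.174 = 62.8°
tan(βl) = 1.94
For a short-circuited stub, Z_in = jZ_0·tan(βl)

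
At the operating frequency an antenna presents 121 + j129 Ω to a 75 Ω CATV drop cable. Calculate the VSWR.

Γ = (Z_L − Z_0)/(Z_L + Z_0) = (46 + j129)/(196 + j129)
|Γ| = 137/235 = 0.584
VSWR = (1 + |Γ|)/(1 − |Γ|) = 1.58/0.416

VSWR ≈ 3.8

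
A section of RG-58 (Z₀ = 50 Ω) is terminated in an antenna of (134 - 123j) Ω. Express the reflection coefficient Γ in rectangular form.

Γ ≈ 0.624 − j0.251

Γ = (Z_L − Z_0)/(Z_L + Z_0) = (84 − j123)/(184 − j123)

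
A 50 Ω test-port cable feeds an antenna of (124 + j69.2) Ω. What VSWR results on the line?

VSWR ≈ 3.36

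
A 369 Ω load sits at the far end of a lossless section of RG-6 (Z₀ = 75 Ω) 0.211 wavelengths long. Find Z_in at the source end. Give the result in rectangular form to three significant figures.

Z_in ≈ 16.2 − j17.9 Ω

βl = 2π × 0.211 = 76°
tan(βl) = tan(76°) = 4
Z_in = Z_0·(Z_L + jZ_0·tanβl)/(Z_0 + jZ_L·tanβl)
     = 75·(369 + j300)/(75 + j1480)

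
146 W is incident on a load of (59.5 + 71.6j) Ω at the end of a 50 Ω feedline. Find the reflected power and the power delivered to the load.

|Γ| = |(9.5 + j71.6)/(109.5 + j71.6)| = 0.552
|Γ|² = 0.305
P_refl = |Γ|²·P_inc = 44.5 W, P_del = (1 − |Γ|²)·P_inc = 102 W

P_reflected ≈ 44.5 W; P_delivered ≈ 102 W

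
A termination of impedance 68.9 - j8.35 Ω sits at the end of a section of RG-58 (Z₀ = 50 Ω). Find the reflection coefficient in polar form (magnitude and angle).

Γ = (Z_L − Z_0)/(Z_L + Z_0) = (18.9 − j8.35)/(118.9 − j8.35)
|Γ| = 20.7/119 = 0.173

Γ ≈ 0.173 ∠ -19.8°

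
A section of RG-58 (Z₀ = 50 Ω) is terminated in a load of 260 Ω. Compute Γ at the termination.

Γ = 0.677

Γ = (Z_L − Z_0)/(Z_L + Z_0) = (260 − 50)/(260 + 50) = 210/310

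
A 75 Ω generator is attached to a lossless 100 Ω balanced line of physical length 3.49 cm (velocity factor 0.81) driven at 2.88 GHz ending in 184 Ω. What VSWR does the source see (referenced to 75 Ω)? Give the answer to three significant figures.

VSWR ≈ 2.21

λ = v/f = 0.81·c / 2.88 GHz = 0.0844 m
βl = 2π·l/λ = 2π × 0.414 = 149°
tan(βl) = -0.603
Z_in = Z_0·(Z_L + jZ_0·tanβl)/(Z_0 + jZ_L·tanβl) = 112 + j64.5 Ω
Γ_s = (Z_in − Z_s)/(Z_in + Z_s) = (37.5 + j64.5)/(187 + j64.5), |Γ_s| = 0.376
VSWR = (1 + |Γ_s|)/(1 − |Γ_s|)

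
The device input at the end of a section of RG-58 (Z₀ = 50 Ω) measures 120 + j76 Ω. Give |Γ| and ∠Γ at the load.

Γ ≈ 0.555 ∠ 23.3°

Γ = (Z_L − Z_0)/(Z_L + Z_0) = (70 + j76)/(170 + j76)
|Γ| = 103/186 = 0.555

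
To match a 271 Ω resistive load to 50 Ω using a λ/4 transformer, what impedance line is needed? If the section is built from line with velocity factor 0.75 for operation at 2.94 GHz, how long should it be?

Z_qwt = √(Z_0·R_L) = √(50 × 271) = √13550
λ = 0.75·c/f = 0.0765 m, so l = λ/4 = 0.0191 m

Z_qwt ≈ 116 Ω; length ≈ 1.91 cm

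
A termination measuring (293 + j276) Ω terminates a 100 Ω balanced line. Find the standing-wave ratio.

VSWR ≈ 5.7

Γ = (Z_L − Z_0)/(Z_L + Z_0) = (193 + j276)/(393 + j276)
|Γ| = 337/480 = 0.701
VSWR = (1 + |Γ|)/(1 − |Γ|) = 1.7/0.299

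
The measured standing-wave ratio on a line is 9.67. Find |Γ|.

|Γ| = (S − 1)/(S + 1) = (9.67 − 1)/(9.67 + 1) = 8.67/10.7

|Γ| ≈ 0.813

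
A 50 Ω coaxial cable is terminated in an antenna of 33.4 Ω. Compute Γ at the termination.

Γ = (Z_L − Z_0)/(Z_L + Z_0) = (33.4 − 50)/(33.4 + 50) = -16.6/83.4

Γ = -0.199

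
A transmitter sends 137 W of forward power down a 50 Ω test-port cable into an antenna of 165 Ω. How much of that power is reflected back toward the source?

P_reflected ≈ 39.2 W

Γ = (165 − 50)/(165 + 50) = 0.535
|Γ|² = 0.286
P_refl = |Γ|²·P_inc = 39.2 W, P_del = (1 − |Γ|²)·P_inc = 97.8 W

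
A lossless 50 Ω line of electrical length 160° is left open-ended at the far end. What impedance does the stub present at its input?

Z_in ≈ +j137 Ω

tan(βl) = -0.364
For an open-ended stub, Z_in = −jZ_0·cot(βl) = −jZ_0/tan(βl)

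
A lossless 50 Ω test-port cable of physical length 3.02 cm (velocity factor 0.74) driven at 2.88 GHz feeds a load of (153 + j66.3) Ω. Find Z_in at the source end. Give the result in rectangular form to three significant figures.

Z_in ≈ 24.3 + j41.5 Ω

λ = v/f = 0.74·c / 2.88 GHz = 0.0771 m
βl = 2π·l/λ = 2π × 0.392 = 141°
tan(βl) = tan(141°) = -0.809
Z_in = Z_0·(Z_L + jZ_0·tanβl)/(Z_0 + jZ_L·tanβl)
     = 50·(153 + j25.9)/(104 − j124)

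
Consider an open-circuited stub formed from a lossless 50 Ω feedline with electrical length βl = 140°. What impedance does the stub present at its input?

tan(βl) = -0.839
For an open-circuited stub, Z_in = −jZ_0·cot(βl) = −jZ_0/tan(βl)

Z_in ≈ +j59.6 Ω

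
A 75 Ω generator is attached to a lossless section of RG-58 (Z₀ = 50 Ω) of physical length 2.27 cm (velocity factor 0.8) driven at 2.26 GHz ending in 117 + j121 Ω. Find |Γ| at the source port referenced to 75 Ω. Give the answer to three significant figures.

λ = v/f = 0.8·c / 2.26 GHz = 0.106 m
βl = 2π·l/λ = 2π × 0.214 = 77°
tan(βl) = 4.32
Z_in = Z_0·(Z_L + jZ_0·tanβl)/(Z_0 + jZ_L·tanβl) = 12 − j22.8 Ω
Γ_s = (Z_in − Z_s)/(Z_in + Z_s) = (-63 − j22.8)/(87 − j22.8), |Γ_s| = 0.745

|Γ| ≈ 0.745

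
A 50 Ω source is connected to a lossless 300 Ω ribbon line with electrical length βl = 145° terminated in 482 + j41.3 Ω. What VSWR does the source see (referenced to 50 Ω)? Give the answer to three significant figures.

VSWR ≈ 7.3

tan(βl) = -0.7
Z_in = Z_0·(Z_L + jZ_0·tanβl)/(Z_0 + jZ_L·tanβl) = 291 + j145 Ω
Γ_s = (Z_in − Z_s)/(Z_in + Z_s) = (241 + j145)/(341 + j145), |Γ_s| = 0.759
VSWR = (1 + |Γ_s|)/(1 − |Γ_s|)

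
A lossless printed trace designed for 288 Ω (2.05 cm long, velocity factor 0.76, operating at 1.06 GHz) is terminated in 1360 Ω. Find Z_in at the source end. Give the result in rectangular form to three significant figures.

λ = v/f = 0.76·c / 1.06 GHz = 0.215 m
βl = 2π·l/λ = 2π × 0.0953 = 34.3°
tan(βl) = tan(34.3°) = 0.682
Z_in = Z_0·(Z_L + jZ_0·tanβl)/(Z_0 + jZ_L·tanβl)
     = 288·(1360 + j197)/(288 + j928)

Z_in ≈ 175 − j368 Ω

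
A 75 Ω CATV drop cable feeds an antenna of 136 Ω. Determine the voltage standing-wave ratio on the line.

VSWR ≈ 1.81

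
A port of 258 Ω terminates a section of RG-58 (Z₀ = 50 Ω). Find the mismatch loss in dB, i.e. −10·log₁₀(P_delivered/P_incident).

Γ = (258 − 50)/(258 + 50) = 0.675
|Γ|² = 0.456, so P_del/P_inc = 1 − |Γ|² = 0.544
ML = −10·log₁₀(1 − |Γ|²)

mismatch loss ≈ 2.64 dB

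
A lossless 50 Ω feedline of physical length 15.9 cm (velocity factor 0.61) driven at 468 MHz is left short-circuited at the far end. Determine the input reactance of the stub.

X_in ≈ -33.2 Ω (capacitive)

λ = v/f = 0.61·c / 468 MHz = 0.391 m
βl = 2π·l/λ = 2π × 0.407 = 146°
tan(βl) = -0.665
For a short-circuited stub, Z_in = jZ_0·tan(βl)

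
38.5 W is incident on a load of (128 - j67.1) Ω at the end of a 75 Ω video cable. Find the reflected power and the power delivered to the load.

|Γ| = |(53 − j67.1)/(203 − j67.1)| = 0.4
|Γ|² = 0.16
P_refl = |Γ|²·P_inc = 6.16 W, P_del = (1 − |Γ|²)·P_inc = 32.3 W

P_reflected ≈ 6.16 W; P_delivered ≈ 32.3 W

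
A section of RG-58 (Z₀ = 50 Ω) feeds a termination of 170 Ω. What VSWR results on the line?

For a purely resistive load, VSWR = R_L/Z_0 or Z_0/R_L (whichever > 1) = 170/50

VSWR ≈ 3.4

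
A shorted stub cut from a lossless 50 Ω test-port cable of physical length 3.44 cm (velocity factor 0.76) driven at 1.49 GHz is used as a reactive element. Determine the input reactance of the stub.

λ = v/f = 0.76·c / 1.49 GHz = 0.153 m
βl = 2π·l/λ = 2π × 0.225 = 80.9°
tan(βl) = 6.26
For a shorted stub, Z_in = jZ_0·tan(βl)

X_in ≈ 313 Ω (inductive)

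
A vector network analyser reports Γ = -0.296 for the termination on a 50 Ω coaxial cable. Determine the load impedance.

Z_L ≈ 27.2 Ω

Z_L = Z_0·(1 + Γ)/(1 − Γ) = 50·(0.704)/(1.3)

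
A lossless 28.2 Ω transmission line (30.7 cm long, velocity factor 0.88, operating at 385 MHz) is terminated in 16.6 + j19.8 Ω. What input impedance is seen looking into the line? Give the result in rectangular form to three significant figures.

λ = v/f = 0.88·c / 385 MHz = 0.686 m
βl = 2π·l/λ = 2π × 0.448 = 161°
tan(βl) = tan(161°) = -0.341
Z_in = Z_0·(Z_L + jZ_0·tanβl)/(Z_0 + jZ_L·tanβl)
     = 28.2·(16.6 + j10.2)/(35 − j5.66)

Z_in ≈ 11.8 + j10.1 Ω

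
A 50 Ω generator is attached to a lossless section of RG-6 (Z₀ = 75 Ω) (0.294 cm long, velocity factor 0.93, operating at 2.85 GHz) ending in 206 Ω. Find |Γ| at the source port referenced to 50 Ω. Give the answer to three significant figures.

λ = v/f = 0.93·c / 2.85 GHz = 0.0979 m
βl = 2π·l/λ = 2π × 0.03 = 10.8°
tan(βl) = 0.191
Z_in = Z_0·(Z_L + jZ_0·tanβl)/(Z_0 + jZ_L·tanβl) = 167 − j73.5 Ω
Γ_s = (Z_in − Z_s)/(Z_in + Z_s) = (117 − j73.5)/(217 − j73.5), |Γ_s| = 0.604

|Γ| ≈ 0.604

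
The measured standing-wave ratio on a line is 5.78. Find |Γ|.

|Γ| = (S − 1)/(S + 1) = (5.78 − 1)/(5.78 + 1) = 4.78/6.78

|Γ| ≈ 0.705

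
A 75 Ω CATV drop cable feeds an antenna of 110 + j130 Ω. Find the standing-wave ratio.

VSWR ≈ 3.94

Γ = (Z_L − Z_0)/(Z_L + Z_0) = (35 + j130)/(185 + j130)
|Γ| = 135/226 = 0.595
VSWR = (1 + |Γ|)/(1 − |Γ|) = 1.6/0.405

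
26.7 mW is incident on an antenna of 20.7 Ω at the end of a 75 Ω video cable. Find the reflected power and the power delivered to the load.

Γ = (20.7 − 75)/(20.7 + 75) = -0.567
|Γ|² = 0.322
P_refl = |Γ|²·P_inc = 8.6 mW, P_del = (1 − |Γ|²)·P_inc = 18.1 mW

P_reflected ≈ 8.6 mW; P_delivered ≈ 18.1 mW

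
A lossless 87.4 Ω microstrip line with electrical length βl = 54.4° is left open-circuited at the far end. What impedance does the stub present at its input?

tan(βl) = 1.4
For an open-circuited stub, Z_in = −jZ_0·cot(βl) = −jZ_0/tan(βl)

Z_in ≈ −j62.6 Ω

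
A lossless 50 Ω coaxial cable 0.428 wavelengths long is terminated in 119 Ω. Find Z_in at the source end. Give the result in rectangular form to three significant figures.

Z_in ≈ 62.9 + j48.5 Ω

βl = 2π × 0.428 = 154°
tan(βl) = tan(154°) = -0.486
Z_in = Z_0·(Z_L + jZ_0·tanβl)/(Z_0 + jZ_L·tanβl)
     = 50·(119 − j24.3)/(50 − j57.8)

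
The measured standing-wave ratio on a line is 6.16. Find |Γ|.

|Γ| = (S − 1)/(S + 1) = (6.16 − 1)/(6.16 + 1) = 5.16/7.16

|Γ| ≈ 0.721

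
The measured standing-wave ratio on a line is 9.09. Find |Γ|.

|Γ| ≈ 0.802

|Γ| = (S − 1)/(S + 1) = (9.09 − 1)/(9.09 + 1) = 8.09/10.1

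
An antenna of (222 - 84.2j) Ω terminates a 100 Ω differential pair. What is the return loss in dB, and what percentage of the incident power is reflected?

RL ≈ 7.03 dB; 19.8% of incident power reflected

Γ = (122 − j84.2)/(322 − j84.2), |Γ| = 0.445
RL = −20·log₁₀(0.445) = 7.03 dB
P_refl/P_inc = |Γ|² = 0.198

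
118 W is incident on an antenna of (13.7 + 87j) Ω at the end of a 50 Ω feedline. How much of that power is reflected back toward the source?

|Γ| = |(-36.3 + j87)/(63.7 + j87)| = 0.874
|Γ|² = 0.764
P_refl = |Γ|²·P_inc = 90.2 W, P_del = (1 − |Γ|²)·P_inc = 27.8 W

P_reflected ≈ 90.2 W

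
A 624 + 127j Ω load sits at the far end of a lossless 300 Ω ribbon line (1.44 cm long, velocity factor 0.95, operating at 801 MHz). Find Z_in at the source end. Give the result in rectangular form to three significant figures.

Z_in ≈ 614 − j143 Ω

λ = v/f = 0.95·c / 801 MHz = 0.356 m
βl = 2π·l/λ = 2π × 0.0405 = 14.6°
tan(βl) = tan(14.6°) = 0.26
Z_in = Z_0·(Z_L + jZ_0·tanβl)/(Z_0 + jZ_L·tanβl)
     = 300·(624 + j205)/(267 + j162)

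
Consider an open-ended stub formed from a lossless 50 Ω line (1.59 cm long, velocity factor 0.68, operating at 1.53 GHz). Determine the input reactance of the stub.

λ = v/f = 0.68·c / 1.53 GHz = 0.133 m
βl = 2π·l/λ = 2π × 0.119 = 42.9°
tan(βl) = 0.93
For an open-ended stub, Z_in = −jZ_0·cot(βl) = −jZ_0/tan(βl)

X_in ≈ -53.7 Ω (capacitive)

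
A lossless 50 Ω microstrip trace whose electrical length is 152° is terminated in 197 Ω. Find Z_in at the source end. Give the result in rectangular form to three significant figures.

tan(βl) = tan(152°) = -0.532
Z_in = Z_0·(Z_L + jZ_0·tanβl)/(Z_0 + jZ_L·tanβl)
     = 50·(197 − j26.6)/(50 − j105)

Z_in ≈ 46.9 + j71.7 Ω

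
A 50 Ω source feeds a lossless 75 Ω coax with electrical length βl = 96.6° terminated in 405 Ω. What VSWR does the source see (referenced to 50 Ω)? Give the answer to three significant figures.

tan(βl) = -8.64
Z_in = Z_0·(Z_L + jZ_0·tanβl)/(Z_0 + jZ_L·tanβl) = 14.1 + j8.38 Ω
Γ_s = (Z_in − Z_s)/(Z_in + Z_s) = (-35.9 + j8.38)/(64.1 + j8.38), |Γ_s| = 0.571
VSWR = (1 + |Γ_s|)/(1 − |Γ_s|)

VSWR ≈ 3.66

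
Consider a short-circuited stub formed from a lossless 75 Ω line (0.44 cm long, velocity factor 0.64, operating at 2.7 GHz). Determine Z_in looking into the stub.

λ = v/f = 0.64·c / 2.7 GHz = 0.0711 m
βl = 2π·l/λ = 2π × 0.0619 = 22.3°
tan(βl) = 0.41
For a short-circuited stub, Z_in = jZ_0·tan(βl)

Z_in ≈ +j30.7 Ω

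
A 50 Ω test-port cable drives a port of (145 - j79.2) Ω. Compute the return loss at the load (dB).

Γ = (95 − j79.2)/(195 − j79.2), |Γ| = 0.588
RL = −20·log₁₀|Γ| = −20·log₁₀(0.588)

RL ≈ 4.62 dB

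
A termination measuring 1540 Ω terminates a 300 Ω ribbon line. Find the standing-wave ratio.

VSWR ≈ 5.13

Γ = (1540 − 300)/(1540 + 300) = 0.674
VSWR = (1 + 0.674)/(1 − 0.674)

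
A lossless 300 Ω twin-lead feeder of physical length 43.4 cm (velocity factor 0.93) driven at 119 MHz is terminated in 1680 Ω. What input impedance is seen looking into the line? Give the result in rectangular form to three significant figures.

λ = v/f = 0.93·c / 119 MHz = 2.34 m
βl = 2π·l/λ = 2π × 0.185 = 66.6°
tan(βl) = tan(66.6°) = 2.32
Z_in = Z_0·(Z_L + jZ_0·tanβl)/(Z_0 + jZ_L·tanβl)
     = 300·(1680 + j695)/(300 + j3890)

Z_in ≈ 63.2 − j125 Ω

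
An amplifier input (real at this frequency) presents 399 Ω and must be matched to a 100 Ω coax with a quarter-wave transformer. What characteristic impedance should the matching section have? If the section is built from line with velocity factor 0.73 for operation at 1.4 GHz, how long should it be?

Z_qwt ≈ 200 Ω; length ≈ 3.91 cm

Z_qwt = √(Z_0·R_L) = √(100 × 399) = √39900
λ = 0.73·c/f = 0.156 m, so l = λ/4 = 0.0391 m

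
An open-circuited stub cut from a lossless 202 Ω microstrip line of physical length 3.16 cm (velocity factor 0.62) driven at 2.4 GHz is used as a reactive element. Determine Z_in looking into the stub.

Z_in ≈ +j309 Ω

λ = v/f = 0.62·c / 2.4 GHz = 0.0775 m
βl = 2π·l/λ = 2π × 0.408 = 147°
tan(βl) = -0.655
For an open-circuited stub, Z_in = −jZ_0·cot(βl) = −jZ_0/tan(βl)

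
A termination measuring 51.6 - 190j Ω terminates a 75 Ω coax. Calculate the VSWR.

Γ = (Z_L − Z_0)/(Z_L + Z_0) = (-23.4 − j190)/(126.6 − j190)
|Γ| = 191/228 = 0.838
VSWR = (1 + |Γ|)/(1 − |Γ|) = 1.84/0.162

VSWR ≈ 11.4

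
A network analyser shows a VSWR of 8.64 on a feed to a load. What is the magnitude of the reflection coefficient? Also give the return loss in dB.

|Γ| ≈ 0.793; return loss ≈ 2.02 dB

|Γ| = (S − 1)/(S + 1) = (8.64 − 1)/(8.64 + 1) = 7.64/9.64
RL = −20·log₁₀|Γ| = −20·log₁₀(0.793)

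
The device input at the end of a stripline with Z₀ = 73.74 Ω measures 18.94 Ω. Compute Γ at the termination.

Γ = (Z_L − Z_0)/(Z_L + Z_0) = (18.94 − 73.74)/(18.94 + 73.74) = -54.8/92.68

Γ = -0.591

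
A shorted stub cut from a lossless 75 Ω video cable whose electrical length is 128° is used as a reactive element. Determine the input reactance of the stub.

X_in ≈ -96 Ω (capacitive)

tan(βl) = -1.28
For a shorted stub, Z_in = jZ_0·tan(βl)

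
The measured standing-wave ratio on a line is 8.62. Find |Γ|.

|Γ| ≈ 0.792

|Γ| = (S − 1)/(S + 1) = (8.62 − 1)/(8.62 + 1) = 7.62/9.62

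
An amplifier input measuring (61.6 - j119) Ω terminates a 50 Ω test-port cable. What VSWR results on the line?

VSWR ≈ 6.49

Γ = (Z_L − Z_0)/(Z_L + Z_0) = (11.6 − j119)/(111.6 − j119)
|Γ| = 120/163 = 0.733
VSWR = (1 + |Γ|)/(1 − |Γ|) = 1.73/0.267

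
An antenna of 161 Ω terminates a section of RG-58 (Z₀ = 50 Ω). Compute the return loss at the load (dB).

RL ≈ 5.58 dB

Γ = (161 − 50)/(161 + 50) = 0.526
RL = −20·log₁₀|Γ| = −20·log₁₀(0.526)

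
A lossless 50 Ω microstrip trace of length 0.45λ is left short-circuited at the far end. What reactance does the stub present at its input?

βl = 2π × 0.45 = 162°
tan(βl) = -0.325
For a short-circuited stub, Z_in = jZ_0·tan(βl)

X_in ≈ -16.2 Ω (capacitive)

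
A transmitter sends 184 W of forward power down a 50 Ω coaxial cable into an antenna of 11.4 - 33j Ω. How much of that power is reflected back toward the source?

P_reflected ≈ 97.7 W

|Γ| = |(-38.6 − j33)/(61.4 − j33)| = 0.729
|Γ|² = 0.531
P_refl = |Γ|²·P_inc = 97.7 W, P_del = (1 − |Γ|²)·P_inc = 86.3 W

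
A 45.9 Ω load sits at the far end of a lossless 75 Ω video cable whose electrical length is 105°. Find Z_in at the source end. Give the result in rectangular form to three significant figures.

tan(βl) = tan(105°) = -3.73
Z_in = Z_0·(Z_L + jZ_0·tanβl)/(Z_0 + jZ_L·tanβl)
     = 75·(45.9 − j280)/(75 − j171)

Z_in ≈ 110 − j28.2 Ω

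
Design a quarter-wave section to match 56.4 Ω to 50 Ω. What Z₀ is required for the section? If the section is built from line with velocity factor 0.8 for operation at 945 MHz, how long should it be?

Z_qwt ≈ 53.1 Ω; length ≈ 6.35 cm

Z_qwt = √(Z_0·R_L) = √(50 × 56.4) = √2820
λ = 0.8·c/f = 0.254 m, so l = λ/4 = 0.0635 m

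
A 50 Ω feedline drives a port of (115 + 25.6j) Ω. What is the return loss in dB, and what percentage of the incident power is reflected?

Γ = (65 + j25.6)/(165 + j25.6), |Γ| = 0.418
RL = −20·log₁₀(0.418) = 7.57 dB
P_refl/P_inc = |Γ|² = 0.175

RL ≈ 7.57 dB; 17.5% of incident power reflected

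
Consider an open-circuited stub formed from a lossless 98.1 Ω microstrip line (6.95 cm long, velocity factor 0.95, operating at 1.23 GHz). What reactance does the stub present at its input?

X_in ≈ 31.8 Ω (inductive)

λ = v/f = 0.95·c / 1.23 GHz = 0.232 m
βl = 2π·l/λ = 2π × 0.3 = 108°
tan(βl) = -3.08
For an open-circuited stub, Z_in = −jZ_0·cot(βl) = −jZ_0/tan(βl)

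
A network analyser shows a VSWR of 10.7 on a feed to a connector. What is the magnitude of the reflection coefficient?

|Γ| = (S − 1)/(S + 1) = (10.7 − 1)/(10.7 + 1) = 9.7/11.7

|Γ| ≈ 0.829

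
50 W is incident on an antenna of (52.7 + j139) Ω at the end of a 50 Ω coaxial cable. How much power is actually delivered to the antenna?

P_delivered ≈ 17.6 W

|Γ| = |(2.7 + j139)/(102.7 + j139)| = 0.804
|Γ|² = 0.647
P_refl = |Γ|²·P_inc = 32.4 W, P_del = (1 − |Γ|²)·P_inc = 17.6 W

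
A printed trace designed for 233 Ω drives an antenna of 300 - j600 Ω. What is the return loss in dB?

Γ = (67 − j600)/(533 − j600), |Γ| = 0.752
RL = −20·log₁₀|Γ| = −20·log₁₀(0.752)

RL ≈ 2.47 dB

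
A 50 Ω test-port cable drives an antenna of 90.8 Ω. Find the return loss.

Γ = (90.8 − 50)/(90.8 + 50) = 0.29
RL = −20·log₁₀|Γ| = −20·log₁₀(0.29)

RL ≈ 10.8 dB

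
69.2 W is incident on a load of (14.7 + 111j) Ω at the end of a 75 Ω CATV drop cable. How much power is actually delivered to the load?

P_delivered ≈ 15 W

|Γ| = |(-60.3 + j111)/(89.7 + j111)| = 0.885
|Γ|² = 0.783
P_refl = |Γ|²·P_inc = 54.2 W, P_del = (1 − |Γ|²)·P_inc = 15 W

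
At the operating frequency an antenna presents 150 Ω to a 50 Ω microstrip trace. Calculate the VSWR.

VSWR ≈ 3

For a purely resistive load, VSWR = R_L/Z_0 or Z_0/R_L (whichever > 1) = 150/50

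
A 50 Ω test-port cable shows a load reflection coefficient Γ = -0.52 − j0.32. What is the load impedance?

Z_L = Z_0·(1 + Γ)/(1 − Γ) = 50·(0.48 − j0.32)/(1.52 + j0.32)

Z_L ≈ 13 − j13.3 Ω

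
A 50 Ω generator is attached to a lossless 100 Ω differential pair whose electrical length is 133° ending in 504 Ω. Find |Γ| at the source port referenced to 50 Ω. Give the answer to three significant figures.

|Γ| ≈ 0.72

tan(βl) = -1.07
Z_in = Z_0·(Z_L + jZ_0·tanβl)/(Z_0 + jZ_L·tanβl) = 35.9 + j86.6 Ω
Γ_s = (Z_in − Z_s)/(Z_in + Z_s) = (-14.1 + j86.6)/(85.9 + j86.6), |Γ_s| = 0.72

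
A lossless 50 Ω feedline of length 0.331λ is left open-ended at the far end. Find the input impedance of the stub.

βl = 2π × 0.331 = 119°
tan(βl) = -1.79
For an open-ended stub, Z_in = −jZ_0·cot(βl) = −jZ_0/tan(βl)

Z_in ≈ +j27.9 Ω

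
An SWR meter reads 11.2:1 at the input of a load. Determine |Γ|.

|Γ| = (S − 1)/(S + 1) = (11.2 − 1)/(11.2 + 1) = 10.2/12.2

|Γ| ≈ 0.836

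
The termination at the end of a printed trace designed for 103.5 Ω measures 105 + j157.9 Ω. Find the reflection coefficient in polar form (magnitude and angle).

Γ = (Z_L − Z_0)/(Z_L + Z_0) = (1.5 + j157.9)/(208.5 + j157.9)
|Γ| = 158/262 = 0.604

Γ ≈ 0.604 ∠ 52.3°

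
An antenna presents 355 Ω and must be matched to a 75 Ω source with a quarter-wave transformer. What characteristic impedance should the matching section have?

Z_qwt ≈ 163 Ω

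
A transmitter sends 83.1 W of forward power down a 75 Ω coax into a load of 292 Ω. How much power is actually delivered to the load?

P_delivered ≈ 54 W

Γ = (292 − 75)/(292 + 75) = 0.591
|Γ|² = 0.35
P_refl = |Γ|²·P_inc = 29.1 W, P_del = (1 − |Γ|²)·P_inc = 54 W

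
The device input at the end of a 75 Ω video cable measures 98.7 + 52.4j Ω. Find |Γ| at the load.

|Γ| ≈ 0.317

Γ = (Z_L − Z_0)/(Z_L + Z_0) = (23.7 + j52.4)/(173.7 + j52.4)
|Γ| = 57.5/181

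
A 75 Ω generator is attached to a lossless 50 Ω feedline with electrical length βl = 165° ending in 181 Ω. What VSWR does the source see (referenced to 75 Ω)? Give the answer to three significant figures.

tan(βl) = -0.268
Z_in = Z_0·(Z_L + jZ_0·tanβl)/(Z_0 + jZ_L·tanβl) = 100 + j83.6 Ω
Γ_s = (Z_in − Z_s)/(Z_in + Z_s) = (25 + j83.6)/(175 + j83.6), |Γ_s| = 0.45
VSWR = (1 + |Γ_s|)/(1 − |Γ_s|)

VSWR ≈ 2.63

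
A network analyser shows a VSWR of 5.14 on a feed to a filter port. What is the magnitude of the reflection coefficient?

|Γ| ≈ 0.674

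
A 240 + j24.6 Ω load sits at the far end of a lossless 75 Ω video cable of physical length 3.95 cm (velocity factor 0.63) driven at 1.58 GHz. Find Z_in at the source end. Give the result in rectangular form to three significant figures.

λ = v/f = 0.63·c / 1.58 GHz = 0.12 m
βl = 2π·l/λ = 2π × 0.33 = 119°
tan(βl) = tan(119°) = -1.81
Z_in = Z_0·(Z_L + jZ_0·tanβl)/(Z_0 + jZ_L·tanβl)
     = 75·(240 − j111)/(120 − j435)

Z_in ≈ 28.4 + j33.6 Ω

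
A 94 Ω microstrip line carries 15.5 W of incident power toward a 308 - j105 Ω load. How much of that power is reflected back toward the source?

|Γ| = |(214 − j105)/(402 − j105)| = 0.574
|Γ|² = 0.329
P_refl = |Γ|²·P_inc = 5.1 W, P_del = (1 − |Γ|²)·P_inc = 10.4 W

P_reflected ≈ 5.1 W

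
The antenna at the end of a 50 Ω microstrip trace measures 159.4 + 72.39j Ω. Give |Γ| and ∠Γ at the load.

Γ = (Z_L − Z_0)/(Z_L + Z_0) = (109.4 + j72.39)/(209.4 + j72.39)
|Γ| = 131/222 = 0.592

Γ ≈ 0.592 ∠ 14.4°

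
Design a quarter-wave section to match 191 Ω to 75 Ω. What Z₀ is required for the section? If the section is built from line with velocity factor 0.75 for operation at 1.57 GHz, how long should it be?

Z_qwt ≈ 120 Ω; length ≈ 3.58 cm

Z_qwt = √(Z_0·R_L) = √(75 × 191) = √14320
λ = 0.75·c/f = 0.143 m, so l = λ/4 = 0.0358 m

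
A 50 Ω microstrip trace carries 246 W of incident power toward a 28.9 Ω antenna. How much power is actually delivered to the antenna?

Γ = (28.9 − 50)/(28.9 + 50) = -0.267
|Γ|² = 0.0715
P_refl = |Γ|²·P_inc = 17.6 W, P_del = (1 − |Γ|²)·P_inc = 228 W

P_delivered ≈ 228 W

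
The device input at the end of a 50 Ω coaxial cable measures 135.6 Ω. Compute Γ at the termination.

Γ = (Z_L − Z_0)/(Z_L + Z_0) = (135.6 − 50)/(135.6 + 50) = 85.6/185.6

Γ = 0.461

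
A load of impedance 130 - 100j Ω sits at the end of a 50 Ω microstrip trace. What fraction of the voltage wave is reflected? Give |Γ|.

|Γ| ≈ 0.622

Γ = (Z_L − Z_0)/(Z_L + Z_0) = (80 − j100)/(180 − j100)
|Γ| = 128/206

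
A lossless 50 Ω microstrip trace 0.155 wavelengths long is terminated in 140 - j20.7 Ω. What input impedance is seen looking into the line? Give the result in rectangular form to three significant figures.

Z_in ≈ 22.6 − j25.1 Ω

βl = 2π × 0.155 = 55.8°
tan(βl) = tan(55.8°) = 1.47
Z_in = Z_0·(Z_L + jZ_0·tanβl)/(Z_0 + jZ_L·tanβl)
     = 50·(140 + j52.9)/(80.5 + j206)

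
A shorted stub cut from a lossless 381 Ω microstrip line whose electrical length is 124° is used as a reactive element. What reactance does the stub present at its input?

X_in ≈ -565 Ω (capacitive)

tan(βl) = -1.48
For a shorted stub, Z_in = jZ_0·tan(βl)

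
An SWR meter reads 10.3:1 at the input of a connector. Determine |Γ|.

|Γ| ≈ 0.823

|Γ| = (S − 1)/(S + 1) = (10.3 − 1)/(10.3 + 1) = 9.3/11.3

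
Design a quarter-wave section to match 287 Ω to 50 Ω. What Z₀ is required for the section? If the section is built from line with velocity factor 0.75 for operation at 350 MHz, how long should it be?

Z_qwt ≈ 120 Ω; length ≈ 16.1 cm

Z_qwt = √(Z_0·R_L) = √(50 × 287) = √14350
λ = 0.75·c/f = 0.643 m, so l = λ/4 = 0.161 m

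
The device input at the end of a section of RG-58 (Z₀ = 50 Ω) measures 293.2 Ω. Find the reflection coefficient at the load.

Γ = (Z_L − Z_0)/(Z_L + Z_0) = (293.2 − 50)/(293.2 + 50) = 243.2/343.2

Γ = 0.709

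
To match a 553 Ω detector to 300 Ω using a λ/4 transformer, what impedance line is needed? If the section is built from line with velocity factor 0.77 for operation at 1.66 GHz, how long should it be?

Z_qwt ≈ 407 Ω; length ≈ 3.48 cm

Z_qwt = √(Z_0·R_L) = √(300 × 553) = √165900
λ = 0.77·c/f = 0.139 m, so l = λ/4 = 0.0348 m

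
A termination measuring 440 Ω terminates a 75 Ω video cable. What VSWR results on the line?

VSWR ≈ 5.87

For a purely resistive load, VSWR = R_L/Z_0 or Z_0/R_L (whichever > 1) = 440/75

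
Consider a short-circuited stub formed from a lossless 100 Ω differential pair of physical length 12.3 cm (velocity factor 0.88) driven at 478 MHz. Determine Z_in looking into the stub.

λ = v/f = 0.88·c / 478 MHz = 0.552 m
βl = 2π·l/λ = 2π × 0.223 = 80.2°
tan(βl) = 5.77
For a short-circuited stub, Z_in = jZ_0·tan(βl)

Z_in ≈ +j577 Ω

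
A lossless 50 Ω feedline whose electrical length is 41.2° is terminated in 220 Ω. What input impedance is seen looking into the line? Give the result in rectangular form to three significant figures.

tan(βl) = tan(41.2°) = 0.875
Z_in = Z_0·(Z_L + jZ_0·tanβl)/(Z_0 + jZ_L·tanβl)
     = 50·(220 + j43.8)/(50 + j193)

Z_in ≈ 24.5 − j50.7 Ω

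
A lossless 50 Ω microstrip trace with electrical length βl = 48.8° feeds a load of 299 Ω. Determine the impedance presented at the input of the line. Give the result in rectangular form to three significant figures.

tan(βl) = tan(48.8°) = 1.14
Z_in = Z_0·(Z_L + jZ_0·tanβl)/(Z_0 + jZ_L·tanβl)
     = 50·(299 + j57.1)/(50 + j342)

Z_in ≈ 14.5 − j41.7 Ω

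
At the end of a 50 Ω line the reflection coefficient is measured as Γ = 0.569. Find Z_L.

Z_L ≈ 182 Ω

Z_L = Z_0·(1 + Γ)/(1 − Γ) = 50·(1.57)/(0.431)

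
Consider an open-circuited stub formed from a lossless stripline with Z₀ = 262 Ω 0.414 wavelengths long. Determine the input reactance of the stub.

βl = 2π × 0.414 = 149°
tan(βl) = -0.6
For an open-circuited stub, Z_in = −jZ_0·cot(βl) = −jZ_0/tan(βl)

X_in ≈ 437 Ω (inductive)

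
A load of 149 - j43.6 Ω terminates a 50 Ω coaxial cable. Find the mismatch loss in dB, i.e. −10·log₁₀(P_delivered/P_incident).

mismatch loss ≈ 1.44 dB

Γ = (99 − j43.6)/(199 − j43.6), |Γ| = 0.531
|Γ|² = 0.282, so P_del/P_inc = 1 − |Γ|² = 0.718
ML = −10·log₁₀(1 − |Γ|²)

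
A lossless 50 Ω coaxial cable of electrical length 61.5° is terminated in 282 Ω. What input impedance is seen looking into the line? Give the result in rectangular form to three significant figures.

tan(βl) = tan(61.5°) = 1.84
Z_in = Z_0·(Z_L + jZ_0·tanβl)/(Z_0 + jZ_L·tanβl)
     = 50·(282 + j92.1)/(50 + j519)

Z_in ≈ 11.4 − j26.1 Ω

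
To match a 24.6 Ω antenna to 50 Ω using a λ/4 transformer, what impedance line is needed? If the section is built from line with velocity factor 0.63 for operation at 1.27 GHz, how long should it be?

Z_qwt ≈ 35.1 Ω; length ≈ 3.72 cm

Z_qwt = √(Z_0·R_L) = √(50 × 24.6) = √1230
λ = 0.63·c/f = 0.149 m, so l = λ/4 = 0.0372 m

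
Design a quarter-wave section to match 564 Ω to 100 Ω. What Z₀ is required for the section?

Z_qwt ≈ 237 Ω

Z_qwt = √(Z_0·R_L) = √(100 × 564) = √56400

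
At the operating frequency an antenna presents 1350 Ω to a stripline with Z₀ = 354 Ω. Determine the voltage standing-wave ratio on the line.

For a purely resistive load, VSWR = R_L/Z_0 or Z_0/R_L (whichever > 1) = 1350/354

VSWR ≈ 3.81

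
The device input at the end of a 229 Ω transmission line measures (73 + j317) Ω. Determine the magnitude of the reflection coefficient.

Γ = (Z_L − Z_0)/(Z_L + Z_0) = (-156 + j317)/(302 + j317)
|Γ| = 353/438

|Γ| ≈ 0.807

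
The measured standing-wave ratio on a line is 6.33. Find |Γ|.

|Γ| = (S − 1)/(S + 1) = (6.33 − 1)/(6.33 + 1) = 5.33/7.33

|Γ| ≈ 0.727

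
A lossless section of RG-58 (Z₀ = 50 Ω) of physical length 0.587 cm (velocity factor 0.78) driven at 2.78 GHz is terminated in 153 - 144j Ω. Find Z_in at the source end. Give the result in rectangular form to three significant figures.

Z_in ≈ 24.6 − j66.4 Ω

λ = v/f = 0.78·c / 2.78 GHz = 0.0842 m
βl = 2π·l/λ = 2π × 0.0697 = 25.1°
tan(βl) = tan(25.1°) = 0.469
Z_in = Z_0·(Z_L + jZ_0·tanβl)/(Z_0 + jZ_L·tanβl)
     = 50·(153 − j121)/(117 + j71.7)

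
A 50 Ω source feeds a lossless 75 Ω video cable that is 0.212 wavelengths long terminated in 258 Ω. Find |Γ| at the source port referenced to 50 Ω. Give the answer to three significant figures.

βl = 2π × 0.212 = 76.3°
tan(βl) = 4.11
Z_in = Z_0·(Z_L + jZ_0·tanβl)/(Z_0 + jZ_L·tanβl) = 23 − j16.6 Ω
Γ_s = (Z_in − Z_s)/(Z_in + Z_s) = (-27 − j16.6)/(73 − j16.6), |Γ_s| = 0.424

|Γ| ≈ 0.424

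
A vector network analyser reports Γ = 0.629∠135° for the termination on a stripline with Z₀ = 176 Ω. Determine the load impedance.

Z_L = Z_0·(1 + Γ)/(1 − Γ) = 176·(0.555 + j0.445)/(1.44 − j0.445)

Z_L ≈ 46.5 + j68.5 Ω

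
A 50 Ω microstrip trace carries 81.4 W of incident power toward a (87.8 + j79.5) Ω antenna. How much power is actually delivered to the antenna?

P_delivered ≈ 56.5 W

|Γ| = |(37.8 + j79.5)/(137.8 + j79.5)| = 0.553
|Γ|² = 0.306
P_refl = |Γ|²·P_inc = 24.9 W, P_del = (1 − |Γ|²)·P_inc = 56.5 W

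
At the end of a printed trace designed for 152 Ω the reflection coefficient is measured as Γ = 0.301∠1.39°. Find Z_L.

Z_L = Z_0·(1 + Γ)/(1 − Γ) = 152·(1.3 + j0.0073)/(0.699 − j0.0073)

Z_L ≈ 283 + j4.54 Ω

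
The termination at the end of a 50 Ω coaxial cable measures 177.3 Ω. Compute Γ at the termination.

Γ = (Z_L − Z_0)/(Z_L + Z_0) = (177.3 − 50)/(177.3 + 50) = 127.3/227.3

Γ = 0.56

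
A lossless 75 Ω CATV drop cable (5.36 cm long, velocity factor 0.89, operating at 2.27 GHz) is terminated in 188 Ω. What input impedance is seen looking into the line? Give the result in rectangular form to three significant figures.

Z_in ≈ 134 + j74.8 Ω

λ = v/f = 0.89·c / 2.27 GHz = 0.118 m
βl = 2π·l/λ = 2π × 0.456 = 164°
tan(βl) = tan(164°) = -0.286
Z_in = Z_0·(Z_L + jZ_0·tanβl)/(Z_0 + jZ_L·tanβl)
     = 75·(188 − j21.4)/(75 − j53.7)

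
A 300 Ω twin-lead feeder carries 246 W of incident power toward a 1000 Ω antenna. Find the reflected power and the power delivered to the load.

Γ = (1000 − 300)/(1000 + 300) = 0.538
|Γ|² = 0.29
P_refl = |Γ|²·P_inc = 71.3 W, P_del = (1 − |Γ|²)·P_inc = 175 W

P_reflected ≈ 71.3 W; P_delivered ≈ 175 W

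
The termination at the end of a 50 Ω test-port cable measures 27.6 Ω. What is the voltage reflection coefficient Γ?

Γ = (Z_L − Z_0)/(Z_L + Z_0) = (27.6 − 50)/(27.6 + 50) = -22.4/77.6

Γ = -0.289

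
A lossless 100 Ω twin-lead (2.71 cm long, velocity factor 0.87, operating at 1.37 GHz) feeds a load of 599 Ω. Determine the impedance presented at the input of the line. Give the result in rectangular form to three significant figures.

λ = v/f = 0.87·c / 1.37 GHz = 0.191 m
βl = 2π·l/λ = 2π × 0.142 = 51.2°
tan(βl) = tan(51.2°) = 1.24
Z_in = Z_0·(Z_L + jZ_0·tanβl)/(Z_0 + jZ_L·tanβl)
     = 100·(599 + j124)/(100 + j745)

Z_in ≈ 27 − j76.8 Ω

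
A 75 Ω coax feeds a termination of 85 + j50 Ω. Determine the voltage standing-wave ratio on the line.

VSWR ≈ 1.87

Γ = (Z_L − Z_0)/(Z_L + Z_0) = (10 + j50)/(160 + j50)
|Γ| = 51/168 = 0.304
VSWR = (1 + |Γ|)/(1 − |Γ|) = 1.3/0.696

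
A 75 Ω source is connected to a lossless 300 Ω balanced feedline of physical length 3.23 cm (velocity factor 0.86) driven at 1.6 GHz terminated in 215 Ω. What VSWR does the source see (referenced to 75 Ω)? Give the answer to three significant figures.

VSWR ≈ 5.33

λ = v/f = 0.86·c / 1.6 GHz = 0.161 m
βl = 2π·l/λ = 2π × 0.2 = 72.1°
tan(βl) = 3.1
Z_in = Z_0·(Z_L + jZ_0·tanβl)/(Z_0 + jZ_L·tanβl) = 384 + j76.2 Ω
Γ_s = (Z_in − Z_s)/(Z_in + Z_s) = (309 + j76.2)/(459 + j76.2), |Γ_s| = 0.684
VSWR = (1 + |Γ_s|)/(1 − |Γ_s|)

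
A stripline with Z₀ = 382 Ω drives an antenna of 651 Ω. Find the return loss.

RL ≈ 11.7 dB

Γ = (651 − 382)/(651 + 382) = 0.26
RL = −20·log₁₀|Γ| = −20·log₁₀(0.26)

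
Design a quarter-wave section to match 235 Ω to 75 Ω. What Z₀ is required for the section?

Z_qwt ≈ 133 Ω

Z_qwt = √(Z_0·R_L) = √(75 × 235) = √17620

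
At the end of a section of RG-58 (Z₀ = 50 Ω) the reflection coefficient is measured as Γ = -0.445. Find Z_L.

Z_L ≈ 19.2 Ω

Z_L = Z_0·(1 + Γ)/(1 − Γ) = 50·(0.555)/(1.45)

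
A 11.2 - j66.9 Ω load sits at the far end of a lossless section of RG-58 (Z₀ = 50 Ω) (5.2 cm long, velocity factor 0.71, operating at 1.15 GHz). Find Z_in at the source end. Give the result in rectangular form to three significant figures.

Z_in ≈ 8.58 + j53.5 Ω

λ = v/f = 0.71·c / 1.15 GHz = 0.185 m
βl = 2π·l/λ = 2π × 0.281 = 101°
tan(βl) = tan(101°) = -5.11
Z_in = Z_0·(Z_L + jZ_0·tanβl)/(Z_0 + jZ_L·tanβl)
     = 50·(11.2 − j322)/(-292 − j57.2)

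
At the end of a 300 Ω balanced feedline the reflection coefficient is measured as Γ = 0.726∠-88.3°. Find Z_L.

Z_L = Z_0·(1 + Γ)/(1 − Γ) = 300·(1.02 − j0.726)/(0.978 + j0.726)

Z_L ≈ 95.6 − j293 Ω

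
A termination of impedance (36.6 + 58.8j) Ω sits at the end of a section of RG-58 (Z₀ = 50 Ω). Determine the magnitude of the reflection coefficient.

Γ = (Z_L − Z_0)/(Z_L + Z_0) = (-13.4 + j58.8)/(86.6 + j58.8)
|Γ| = 60.3/105

|Γ| ≈ 0.576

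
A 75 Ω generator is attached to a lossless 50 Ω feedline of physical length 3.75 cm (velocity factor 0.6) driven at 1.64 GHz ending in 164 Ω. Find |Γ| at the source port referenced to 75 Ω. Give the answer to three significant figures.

λ = v/f = 0.6·c / 1.64 GHz = 0.11 m
βl = 2π·l/λ = 2π × 0.342 = 123°
tan(βl) = -1.54
Z_in = Z_0·(Z_L + jZ_0·tanβl)/(Z_0 + jZ_L·tanβl) = 20.9 + j28.3 Ω
Γ_s = (Z_in − Z_s)/(Z_in + Z_s) = (-54.1 + j28.3)/(95.9 + j28.3), |Γ_s| = 0.611

|Γ| ≈ 0.611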